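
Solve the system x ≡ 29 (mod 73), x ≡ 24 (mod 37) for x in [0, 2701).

394

73⁻¹ mod 37: 73×36 ≡ 1 (mod 37), so 73⁻¹ ≡ 36.
x = 29 + 73×((24 − 29)×36 mod 37) = 29 + 73×5 = 394.
Check: 394 mod 73 = 29, 394 mod 37 = 24. ✓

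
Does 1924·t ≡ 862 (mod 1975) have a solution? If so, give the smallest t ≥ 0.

gcd(1924, 1975) = 1, so a unique solution mod 1975 exists.
1924⁻¹ ≡ 1549 (mod 1975).
t ≡ 1549·862 ≡ 138 (mod 1975).

138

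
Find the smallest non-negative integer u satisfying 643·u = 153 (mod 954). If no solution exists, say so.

567

gcd(643, 954) = 1, so a unique solution mod 954 exists.
643⁻¹ ≡ 727 (mod 954).
u ≡ 727·153 ≡ 567 (mod 954).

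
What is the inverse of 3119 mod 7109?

6252

By the extended Euclidean algorithm:
7109 = 2×3119 + 871
3119 = 3×871 + 506
871 = 1×506 + 365
506 = 1×365 + 141
365 = 2×141 + 83
141 = 1×83 + 58
83 = 1×58 + 25
58 = 2×25 + 8
25 = 3×8 + 1
8 = 8×1 + 0
gcd(3119, 7109) = 1, so the inverse exists.
Back-substitute for 1:
1 = 1×25 − 3×8
  = −3×58 + 7×25
  = 7×83 − 10×58
  = −10×141 + 17×83
  = 17×365 − 44×141
  = −44×506 + 61×365
  = 61×871 − 105×506
  = −105×3119 + 376×871
  = 376×7109 − 857×3119
So 3119⁻¹ ≡ −857 ≡ 6252 (mod 7109).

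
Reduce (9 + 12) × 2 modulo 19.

9 + 12 = 21 ≡ 2 (mod 19)
2 × 2 = 4

4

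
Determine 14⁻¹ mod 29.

27

Run the extended Euclidean algorithm:
29 = 2×14 + 1
14 = 14×1 + 0
gcd(14, 29) = 1, so the inverse exists.
Back-substitute for 1:
1 = 1×29 − 2×14
So 14⁻¹ ≡ −2 ≡ 27 (mod 29).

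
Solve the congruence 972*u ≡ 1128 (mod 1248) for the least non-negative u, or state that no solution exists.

14

gcd(972, 1248) = 12, and 12 | 1128, so solutions exist.
Divide through by 12: 81*u ≡ 94 (mod 104).
81⁻¹ ≡ 9 (mod 104).
u ≡ 9*94 ≡ 14 (mod 104).
The smallest non-negative solution is u = 14.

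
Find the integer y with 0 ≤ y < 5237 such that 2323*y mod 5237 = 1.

3704

5237 = 2×2323 + 591
2323 = 3×591 + 550
591 = 1×550 + 41
550 = 13×41 + 17
41 = 2×17 + 7
17 = 2×7 + 3
7 = 2×3 + 1
3 = 3×1 + 0
gcd(2323, 5237) = 1, so the inverse exists.
Back-substitute for 1:
1 = 1×7 − 2×3
  = −2×17 + 5×7
  = 5×41 − 12×17
  = −12×550 + 161×41
  = 161×591 − 173×550
  = −173×2323 + 680×591
  = 680×5237 − 1533×2323
So 2323⁻¹ ≡ −1533 ≡ 3704 (mod 5237).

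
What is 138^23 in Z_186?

18

23 in binary is 10111, i.e. 23 = 16 + 4 + 2 + 1.
138^1 ≡ 138 (mod 186)
138^2 ≡ 138^2 = 19044 ≡ 72 (mod 186)
138^4 ≡ 72^2 = 5184 ≡ 162 (mod 186)
138^8 ≡ 162^2 = 26244 ≡ 18 (mod 186)
138^16 ≡ 18^2 = 324 ≡ 138 (mod 186)
138^23 = 138^16 × 138^4 × 138^2 × 138^1 ≡ 138 × 162 × 72 × 138 (mod 186).
Accumulate the product:
138 × 162 = 22356 ≡ 36
36 × 72 = 2592 ≡ 174
174 × 138 = 24012 ≡ 18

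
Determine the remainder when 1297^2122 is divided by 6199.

By square-and-multiply:
2122 in binary is 100001001010, i.e. 2122 = 2048 + 64 + 8 + 2.
1297^1 ≡ 1297 (mod 6199)
1297^2 ≡ 1297^2 = 1682209 ≡ 2280 (mod 6199)
1297^4 ≡ 2280^2 = 5198400 ≡ 3638 (mod 6199)
1297^8 ≡ 3638^2 = 13235044 ≡ 179 (mod 6199)
1297^16 ≡ 179^2 = 32041 ≡ 1046 (mod 6199)
1297^32 ≡ 1046^2 = 1094116 ≡ 3092 (mod 6199)
1297^64 ≡ 3092^2 = 9560464 ≡ 1606 (mod 6199)
1297^128 ≡ 1606^2 = 2579236 ≡ 452 (mod 6199)
1297^256 ≡ 452^2 = 204304 ≡ 5936 (mod 6199)
1297^512 ≡ 5936^2 = 35236096 ≡ 980 (mod 6199)
1297^1024 ≡ 980^2 = 960400 ≡ 5754 (mod 6199)
1297^2048 ≡ 5754^2 = 33108516 ≡ 5856 (mod 6199)
1297^2122 = 1297^2048 * 1297^64 * 1297^8 * 1297^2 ≡ 5856 * 1606 * 179 * 2280 (mod 6199).
Accumulate the product:
5856 * 1606 = 9404736 ≡ 853
853 * 179 = 152687 ≡ 3911
3911 * 2280 = 8917080 ≡ 2918

2918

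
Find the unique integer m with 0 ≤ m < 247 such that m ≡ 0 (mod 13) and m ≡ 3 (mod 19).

117

13⁻¹ mod 19: 13×3 ≡ 1 (mod 19), so 13⁻¹ ≡ 3.
m = 0 + 13×((3 − 0)×3 mod 19) = 0 + 13×9 = 117.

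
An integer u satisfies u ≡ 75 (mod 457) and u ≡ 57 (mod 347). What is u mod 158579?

457⁻¹ mod 347: 457·306 ≡ 1 (mod 347), so 457⁻¹ ≡ 306.
u = 75 + 457·((57 − 75)·306 mod 347) = 75 + 457·44 = 20183.

20183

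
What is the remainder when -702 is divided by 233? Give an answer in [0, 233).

230

-702 = -4·233 + 230, so -702 ≡ 230 (mod 233).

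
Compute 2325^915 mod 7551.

837

Compute successive squares:
2325^1 ≡ 2325 (mod 7551)
2325^2 ≡ 2325^2 = 5405625 ≡ 6660 (mod 7551)
2325^4 ≡ 6660^2 = 44355600 ≡ 1026 (mod 7551)
2325^8 ≡ 1026^2 = 1052676 ≡ 3087 (mod 7551)
2325^16 ≡ 3087^2 = 9529569 ≡ 207 (mod 7551)
2325^32 ≡ 207^2 = 42849 ≡ 5094 (mod 7551)
2325^64 ≡ 5094^2 = 25948836 ≡ 3600 (mod 7551)
2325^128 ≡ 3600^2 = 12960000 ≡ 2484 (mod 7551)
2325^256 ≡ 2484^2 = 6170256 ≡ 1089 (mod 7551)
2325^512 ≡ 1089^2 = 1185921 ≡ 414 (mod 7551)
2325^915 = 2325^512 * 2325^256 * 2325^128 * 2325^16 * 2325^2 * 2325^1 ≡ 414 * 1089 * 2484 * 207 * 6660 * 2325 (mod 7551).
Accumulate the product:
414 * 1089 = 450846 ≡ 5337
5337 * 2484 = 13257108 ≡ 5103
5103 * 207 = 1056321 ≡ 6732
6732 * 6660 = 44835120 ≡ 4833
4833 * 2325 = 11236725 ≡ 837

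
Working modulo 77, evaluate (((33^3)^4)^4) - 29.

70

(33)^3 ≡ 55 (mod 77)
(55)^4 ≡ 22 (mod 77)
(22)^4 ≡ 22 (mod 77)
22 - 29 = -7 ≡ 70 (mod 77)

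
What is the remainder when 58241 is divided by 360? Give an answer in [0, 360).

281

58241 = 161*360 + 281, so 58241 ≡ 281 (mod 360).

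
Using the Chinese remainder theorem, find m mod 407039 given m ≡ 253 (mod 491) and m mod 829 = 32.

491⁻¹ mod 829: 491×233 ≡ 1 (mod 829), so 491⁻¹ ≡ 233.
m = 253 + 491×((32 − 253)×233 mod 829) = 253 + 491×734 = 360647.

360647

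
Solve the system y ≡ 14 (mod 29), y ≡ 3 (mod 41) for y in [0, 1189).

536

29⁻¹ mod 41: 29·17 ≡ 1 (mod 41), so 29⁻¹ ≡ 17.
y = 14 + 29·((3 − 14)·17 mod 41) = 14 + 29·18 = 536.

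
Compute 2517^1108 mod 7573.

5316

2517^1 ≡ 2517 (mod 7573)
2517^2 ≡ 2517^2 = 6335289 ≡ 4261 (mod 7573)
2517^4 ≡ 4261^2 = 18156121 ≡ 3640 (mod 7573)
2517^8 ≡ 3640^2 = 13249600 ≡ 4423 (mod 7573)
2517^16 ≡ 4423^2 = 19562929 ≡ 1870 (mod 7573)
2517^32 ≡ 1870^2 = 3496900 ≡ 5747 (mod 7573)
2517^64 ≡ 5747^2 = 33028009 ≡ 2156 (mod 7573)
2517^128 ≡ 2156^2 = 4648336 ≡ 6087 (mod 7573)
2517^256 ≡ 6087^2 = 37051569 ≡ 4453 (mod 7573)
2517^512 ≡ 4453^2 = 19829209 ≡ 3095 (mod 7573)
2517^1024 ≡ 3095^2 = 9579025 ≡ 6753 (mod 7573)
2517^1108 = 2517^1024 · 2517^64 · 2517^16 · 2517^4 ≡ 6753 · 2156 · 1870 · 3640 (mod 7573).
Accumulate the product:
6753 · 2156 = 14559468 ≡ 4162
4162 · 1870 = 7782940 ≡ 5469
5469 · 3640 = 19907160 ≡ 5316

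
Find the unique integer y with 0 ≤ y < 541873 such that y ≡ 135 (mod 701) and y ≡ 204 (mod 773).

701⁻¹ mod 773: 701·569 ≡ 1 (mod 773), so 701⁻¹ ≡ 569.
y = 135 + 701·((204 − 135)·569 mod 773) = 135 + 701·611 = 428446.

428446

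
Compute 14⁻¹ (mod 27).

2

Run the extended Euclidean algorithm:
27 = 1×14 + 13
14 = 1×13 + 1
13 = 13×1 + 0
gcd(14, 27) = 1, so the inverse exists.
Bézout: 1 = −1×27 + 2×14.
So 14⁻¹ ≡ 2 (mod 27).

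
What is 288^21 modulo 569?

By square-and-multiply:
21 in binary is 10101, i.e. 21 = 16 + 4 + 1.
288^1 ≡ 288 (mod 569)
288^2 ≡ 288^2 = 82944 ≡ 439 (mod 569)
288^4 ≡ 439^2 = 192721 ≡ 399 (mod 569)
288^8 ≡ 399^2 = 159201 ≡ 450 (mod 569)
288^16 ≡ 450^2 = 202500 ≡ 505 (mod 569)
288^21 = 288^16 · 288^4 · 288^1 ≡ 505 · 399 · 288 (mod 569).
Accumulate the product:
505 · 399 = 201495 ≡ 69
69 · 288 = 19872 ≡ 526

526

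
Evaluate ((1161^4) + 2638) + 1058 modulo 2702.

2619

(1161)^4 ≡ 1625 (mod 2702)
1625 + 2638 = 4263 ≡ 1561 (mod 2702)
1561 + 1058 = 2619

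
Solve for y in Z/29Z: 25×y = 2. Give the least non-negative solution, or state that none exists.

gcd(25, 29) = 1, so a unique solution mod 29 exists.
25⁻¹ ≡ 7 (mod 29).
y ≡ 7×2 ≡ 14 (mod 29).

14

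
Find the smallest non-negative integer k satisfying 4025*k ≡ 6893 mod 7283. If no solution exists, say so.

3085

gcd(4025, 7283) = 1, so a unique solution mod 7283 exists.
4025⁻¹ ≡ 6248 (mod 7283).
k ≡ 6248*6893 ≡ 3085 (mod 7283).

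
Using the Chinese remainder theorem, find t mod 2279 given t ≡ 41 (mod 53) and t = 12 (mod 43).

53⁻¹ mod 43: 53×13 ≡ 1 (mod 43), so 53⁻¹ ≡ 13.
t = 41 + 53×((12 − 41)×13 mod 43) = 41 + 53×10 = 571.

571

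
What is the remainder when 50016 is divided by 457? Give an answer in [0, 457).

50016 = 109·457 + 203, so 50016 ≡ 203 (mod 457).

203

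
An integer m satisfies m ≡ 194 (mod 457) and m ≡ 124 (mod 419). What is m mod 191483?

457⁻¹ mod 419: 457*408 ≡ 1 (mod 419), so 457⁻¹ ≡ 408.
m = 194 + 457*((124 − 194)*408 mod 419) = 194 + 457*351 = 160601.

160601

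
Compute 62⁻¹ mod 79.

65

By the extended Euclidean algorithm:
79 = 1*62 + 17
62 = 3*17 + 11
17 = 1*11 + 6
11 = 1*6 + 5
6 = 1*5 + 1
5 = 5*1 + 0
gcd(62, 79) = 1, so the inverse exists.
Back-substitute for 1:
1 = 1*6 − 1*5
  = −1*11 + 2*6
  = 2*17 − 3*11
  = −3*62 + 11*17
  = 11*79 − 14*62
So 62⁻¹ ≡ −14 ≡ 65 (mod 79).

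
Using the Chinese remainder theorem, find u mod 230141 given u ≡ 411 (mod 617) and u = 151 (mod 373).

67664

617⁻¹ mod 373: 617×133 ≡ 1 (mod 373), so 617⁻¹ ≡ 133.
u = 411 + 617×((151 − 411)×133 mod 373) = 411 + 617×109 = 67664.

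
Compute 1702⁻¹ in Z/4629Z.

4629 = 2×1702 + 1225
1702 = 1×1225 + 477
1225 = 2×477 + 271
477 = 1×271 + 206
271 = 1×206 + 65
206 = 3×65 + 11
65 = 5×11 + 10
11 = 1×10 + 1
10 = 10×1 + 0
gcd(1702, 4629) = 1, so the inverse exists.
Bézout: 1 = −157×4629 + 427×1702.
So 1702⁻¹ ≡ 427 (mod 4629).

427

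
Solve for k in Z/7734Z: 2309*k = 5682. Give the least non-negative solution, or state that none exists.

gcd(2309, 7734) = 1, so a unique solution mod 7734 exists.
2309⁻¹ ≡ 2693 (mod 7734).
k ≡ 2693*5682 ≡ 3774 (mod 7734).

3774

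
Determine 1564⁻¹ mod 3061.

1462

3061 = 1·1564 + 1497
1564 = 1·1497 + 67
1497 = 22·67 + 23
67 = 2·23 + 21
23 = 1·21 + 2
21 = 10·2 + 1
2 = 2·1 + 0
gcd(1564, 3061) = 1, so the inverse exists.
Back-substitute for 1:
1 = 1·21 − 10·2
  = −10·23 + 11·21
  = 11·67 − 32·23
  = −32·1497 + 715·67
  = 715·1564 − 747·1497
  = −747·3061 + 1462·1564
So 1564⁻¹ ≡ 1462 (mod 3061).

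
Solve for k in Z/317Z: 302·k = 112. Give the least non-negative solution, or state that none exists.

225

gcd(302, 317) = 1, so a unique solution mod 317 exists.
302⁻¹ ≡ 169 (mod 317).
k ≡ 169·112 ≡ 225 (mod 317).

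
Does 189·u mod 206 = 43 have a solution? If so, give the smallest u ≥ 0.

155

gcd(189, 206) = 1, so a unique solution mod 206 exists.
189⁻¹ ≡ 109 (mod 206).
u ≡ 109·43 ≡ 155 (mod 206).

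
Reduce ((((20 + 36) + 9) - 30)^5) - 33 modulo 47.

20 + 36 = 56 ≡ 9 (mod 47)
9 + 9 = 18
18 - 30 = -12 ≡ 35 (mod 47)
(35)^5 ≡ 33 (mod 47)
33 - 33 = 0

0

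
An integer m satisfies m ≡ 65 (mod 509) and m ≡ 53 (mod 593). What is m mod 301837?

172616

509⁻¹ mod 593: 509×120 ≡ 1 (mod 593), so 509⁻¹ ≡ 120.
m = 65 + 509×((53 − 65)×120 mod 593) = 65 + 509×339 = 172616.
Check: 172616 mod 509 = 65, 172616 mod 593 = 53. ✓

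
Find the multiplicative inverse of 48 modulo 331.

331 = 6·48 + 43
48 = 1·43 + 5
43 = 8·5 + 3
5 = 1·3 + 2
3 = 1·2 + 1
2 = 2·1 + 0
gcd(48, 331) = 1, so the inverse exists.
Back-substitute for 1:
1 = 1·3 − 1·2
  = −1·5 + 2·3
  = 2·43 − 17·5
  = −17·48 + 19·43
  = 19·331 − 131·48
So 48⁻¹ ≡ −131 ≡ 200 (mod 331).

200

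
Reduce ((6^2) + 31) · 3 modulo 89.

(6)^2 ≡ 36 (mod 89)
36 + 31 = 67
67 · 3 = 201 ≡ 23 (mod 89)

23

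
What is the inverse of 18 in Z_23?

9

23 = 1*18 + 5
18 = 3*5 + 3
5 = 1*3 + 2
3 = 1*2 + 1
2 = 2*1 + 0
gcd(18, 23) = 1, so the inverse exists.
Back-substitute for 1:
1 = 1*3 − 1*2
  = −1*5 + 2*3
  = 2*18 − 7*5
  = −7*23 + 9*18
So 18⁻¹ ≡ 9 (mod 23).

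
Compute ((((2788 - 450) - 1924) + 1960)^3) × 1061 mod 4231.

2267

2788 - 450 = 2338
2338 - 1924 = 414
414 + 1960 = 2374
(2374)^3 ≡ 1023 (mod 4231)
1023 × 1061 = 1085403 ≡ 2267 (mod 4231)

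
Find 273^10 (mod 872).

289

10 in binary is 1010, i.e. 10 = 8 + 2.
273^1 ≡ 273 (mod 872)
273^2 ≡ 273^2 = 74529 ≡ 409 (mod 872)
273^4 ≡ 409^2 = 167281 ≡ 729 (mod 872)
273^8 ≡ 729^2 = 531441 ≡ 393 (mod 872)
273^10 = 273^8 · 273^2 ≡ 393 · 409 (mod 872).
393 · 409 = 160737 ≡ 289 (mod 872).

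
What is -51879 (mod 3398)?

2489

-51879 = -16×3398 + 2489, so -51879 ≡ 2489 (mod 3398).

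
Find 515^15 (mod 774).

15 in binary is 1111, i.e. 15 = 8 + 4 + 2 + 1.
515^1 ≡ 515 (mod 774)
515^2 ≡ 515^2 = 265225 ≡ 517 (mod 774)
515^4 ≡ 517^2 = 267289 ≡ 259 (mod 774)
515^8 ≡ 259^2 = 67081 ≡ 517 (mod 774)
515^15 = 515^8 × 515^4 × 515^2 × 515^1 ≡ 517 × 259 × 517 × 515 (mod 774).
Accumulate the product:
517 × 259 = 133903 ≡ 1
1 × 517 = 517
517 × 515 = 266255 ≡ 773

773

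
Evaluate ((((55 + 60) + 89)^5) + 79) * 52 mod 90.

55 + 60 = 115 ≡ 25 (mod 90)
25 + 89 = 114 ≡ 24 (mod 90)
(24)^5 ≡ 54 (mod 90)
54 + 79 = 133 ≡ 43 (mod 90)
43 * 52 = 2236 ≡ 76 (mod 90)

76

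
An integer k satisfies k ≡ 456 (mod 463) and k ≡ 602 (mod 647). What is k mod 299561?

179174

463⁻¹ mod 647: 463*109 ≡ 1 (mod 647), so 463⁻¹ ≡ 109.
k = 456 + 463*((602 − 456)*109 mod 647) = 456 + 463*386 = 179174.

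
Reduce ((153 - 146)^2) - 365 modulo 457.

153 - 146 = 7
(7)^2 ≡ 49 (mod 457)
49 - 365 = -316 ≡ 141 (mod 457)

141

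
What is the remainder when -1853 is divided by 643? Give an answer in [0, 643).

-1853 = -3×643 + 76, so -1853 ≡ 76 (mod 643).

76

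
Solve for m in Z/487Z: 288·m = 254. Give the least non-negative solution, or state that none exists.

gcd(288, 487) = 1, so a unique solution mod 487 exists.
288⁻¹ ≡ 394 (mod 487).
m ≡ 394·254 ≡ 241 (mod 487).

241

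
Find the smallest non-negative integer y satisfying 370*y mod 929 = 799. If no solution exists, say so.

778

gcd(370, 929) = 1, so a unique solution mod 929 exists.
370⁻¹ ≡ 580 (mod 929).
y ≡ 580*799 ≡ 778 (mod 929).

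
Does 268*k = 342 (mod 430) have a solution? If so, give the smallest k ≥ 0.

189

gcd(268, 430) = 2, and 2 | 342, so solutions exist.
Divide through by 2: 134*k = 171 (mod 215).
134⁻¹ ≡ 69 (mod 215).
k ≡ 69*171 ≡ 189 (mod 215).
The smallest non-negative solution is k = 189.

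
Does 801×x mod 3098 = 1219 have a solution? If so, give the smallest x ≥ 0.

gcd(801, 3098) = 1, so a unique solution mod 3098 exists.
801⁻¹ ≡ 2835 (mod 3098).
x ≡ 2835×1219 ≡ 1595 (mod 3098).

1595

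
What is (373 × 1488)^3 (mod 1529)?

1502

373 × 1488 = 555024 ≡ 1526 (mod 1529)
(1526)^3 ≡ 1502 (mod 1529)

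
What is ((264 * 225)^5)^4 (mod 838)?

264 * 225 = 59400 ≡ 740 (mod 838)
(740)^5 ≡ 542 (mod 838)
(542)^4 ≡ 768 (mod 838)

768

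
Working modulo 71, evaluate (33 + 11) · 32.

59

33 + 11 = 44
44 · 32 = 1408 ≡ 59 (mod 71)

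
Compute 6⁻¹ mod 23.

4

23 = 3·6 + 5
6 = 1·5 + 1
5 = 5·1 + 0
gcd(6, 23) = 1, so the inverse exists.
Back-substitute for 1:
1 = 1·6 − 1·5
  = −1·23 + 4·6
So 6⁻¹ ≡ 4 (mod 23).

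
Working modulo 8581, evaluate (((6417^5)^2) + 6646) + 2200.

3040

(6417)^5 ≡ 4528 (mod 8581)
(4528)^2 ≡ 2775 (mod 8581)
2775 + 6646 = 9421 ≡ 840 (mod 8581)
840 + 2200 = 3040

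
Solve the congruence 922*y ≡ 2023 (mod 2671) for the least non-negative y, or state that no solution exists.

92

gcd(922, 2671) = 1, so a unique solution mod 2671 exists.
922⁻¹ ≡ 478 (mod 2671).
y ≡ 478*2023 ≡ 92 (mod 2671).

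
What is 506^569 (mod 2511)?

896

506^1 ≡ 506 (mod 2511)
506^2 ≡ 506^2 = 256036 ≡ 2425 (mod 2511)
506^4 ≡ 2425^2 = 5880625 ≡ 2374 (mod 2511)
506^8 ≡ 2374^2 = 5635876 ≡ 1192 (mod 2511)
506^16 ≡ 1192^2 = 1420864 ≡ 2149 (mod 2511)
506^32 ≡ 2149^2 = 4618201 ≡ 472 (mod 2511)
506^64 ≡ 472^2 = 222784 ≡ 1816 (mod 2511)
506^128 ≡ 1816^2 = 3297856 ≡ 913 (mod 2511)
506^256 ≡ 913^2 = 833569 ≡ 2428 (mod 2511)
506^512 ≡ 2428^2 = 5895184 ≡ 1867 (mod 2511)
506^569 = 506^512 * 506^32 * 506^16 * 506^8 * 506^1 ≡ 1867 * 472 * 2149 * 1192 * 506 (mod 2511).
Accumulate the product:
1867 * 472 = 881224 ≡ 2374
2374 * 2149 = 5101726 ≡ 1885
1885 * 1192 = 2246920 ≡ 2086
2086 * 506 = 1055516 ≡ 896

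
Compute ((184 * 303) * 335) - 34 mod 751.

184 * 303 = 55752 ≡ 178 (mod 751)
178 * 335 = 59630 ≡ 301 (mod 751)
301 - 34 = 267

267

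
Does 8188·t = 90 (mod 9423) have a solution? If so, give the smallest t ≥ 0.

gcd(8188, 9423) = 1, so a unique solution mod 9423 exists.
8188⁻¹ ≡ 1732 (mod 9423).
t ≡ 1732·90 ≡ 5112 (mod 9423).

5112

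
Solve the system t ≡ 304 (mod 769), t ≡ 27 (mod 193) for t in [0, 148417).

769⁻¹ mod 193: 769*64 ≡ 1 (mod 193), so 769⁻¹ ≡ 64.
t = 304 + 769*((27 − 304)*64 mod 193) = 304 + 769*28 = 21836.

21836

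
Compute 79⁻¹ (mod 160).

Run the extended Euclidean algorithm:
160 = 2×79 + 2
79 = 39×2 + 1
2 = 2×1 + 0
gcd(79, 160) = 1, so the inverse exists.
Bézout: 1 = −39×160 + 79×79.
So 79⁻¹ ≡ 79 (mod 160).

79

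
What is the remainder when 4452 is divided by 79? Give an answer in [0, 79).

28

4452 = 56×79 + 28, so 4452 ≡ 28 (mod 79).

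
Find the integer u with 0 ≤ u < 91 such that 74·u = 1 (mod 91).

91 = 1*74 + 17
74 = 4*17 + 6
17 = 2*6 + 5
6 = 1*5 + 1
5 = 5*1 + 0
gcd(74, 91) = 1, so the inverse exists.
Back-substitute for 1:
1 = 1*6 − 1*5
  = −1*17 + 3*6
  = 3*74 − 13*17
  = −13*91 + 16*74
So 74⁻¹ ≡ 16 (mod 91).

16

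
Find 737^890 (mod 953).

Using repeated squaring:
737^1 ≡ 737 (mod 953)
737^2 ≡ 737^2 = 543169 ≡ 912 (mod 953)
737^4 ≡ 912^2 = 831744 ≡ 728 (mod 953)
737^8 ≡ 728^2 = 529984 ≡ 116 (mod 953)
737^16 ≡ 116^2 = 13456 ≡ 114 (mod 953)
737^32 ≡ 114^2 = 12996 ≡ 607 (mod 953)
737^64 ≡ 607^2 = 368449 ≡ 591 (mod 953)
737^128 ≡ 591^2 = 349281 ≡ 483 (mod 953)
737^256 ≡ 483^2 = 233289 ≡ 757 (mod 953)
737^512 ≡ 757^2 = 573049 ≡ 296 (mod 953)
737^890 = 737^512 × 737^256 × 737^64 × 737^32 × 737^16 × 737^8 × 737^2 ≡ 296 × 757 × 591 × 607 × 114 × 116 × 912 (mod 953).
Accumulate the product:
296 × 757 = 224072 ≡ 117
117 × 591 = 69147 ≡ 531
531 × 607 = 322317 ≡ 203
203 × 114 = 23142 ≡ 270
270 × 116 = 31320 ≡ 824
824 × 912 = 751488 ≡ 524

524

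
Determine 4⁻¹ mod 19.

By the extended Euclidean algorithm:
19 = 4×4 + 3
4 = 1×3 + 1
3 = 3×1 + 0
gcd(4, 19) = 1, so the inverse exists.
Bézout: 1 = −1×19 + 5×4.
So 4⁻¹ ≡ 5 (mod 19).

5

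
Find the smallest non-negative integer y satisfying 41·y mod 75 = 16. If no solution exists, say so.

26

gcd(41, 75) = 1, so a unique solution mod 75 exists.
41⁻¹ ≡ 11 (mod 75).
y ≡ 11·16 ≡ 26 (mod 75).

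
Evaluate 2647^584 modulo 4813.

3824

2647^1 ≡ 2647 (mod 4813)
2647^2 ≡ 2647^2 = 7006609 ≡ 3694 (mod 4813)
2647^4 ≡ 3694^2 = 13645636 ≡ 781 (mod 4813)
2647^8 ≡ 781^2 = 609961 ≡ 3523 (mod 4813)
2647^16 ≡ 3523^2 = 12411529 ≡ 3615 (mod 4813)
2647^32 ≡ 3615^2 = 13068225 ≡ 930 (mod 4813)
2647^64 ≡ 930^2 = 864900 ≡ 3373 (mod 4813)
2647^128 ≡ 3373^2 = 11377129 ≡ 4010 (mod 4813)
2647^256 ≡ 4010^2 = 16080100 ≡ 4680 (mod 4813)
2647^512 ≡ 4680^2 = 21902400 ≡ 3250 (mod 4813)
2647^584 = 2647^512 * 2647^64 * 2647^8 ≡ 3250 * 3373 * 3523 (mod 4813).
Accumulate the product:
3250 * 3373 = 10962250 ≡ 3049
3049 * 3523 = 10741627 ≡ 3824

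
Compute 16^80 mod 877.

By square-and-multiply:
80 in binary is 1010000, i.e. 80 = 64 + 16.
16^1 ≡ 16 (mod 877)
16^2 ≡ 16^2 = 256 (mod 877)
16^4 ≡ 256^2 = 65536 ≡ 638 (mod 877)
16^8 ≡ 638^2 = 407044 ≡ 116 (mod 877)
16^16 ≡ 116^2 = 13456 ≡ 301 (mod 877)
16^32 ≡ 301^2 = 90601 ≡ 270 (mod 877)
16^64 ≡ 270^2 = 72900 ≡ 109 (mod 877)
16^80 = 16^64 * 16^16 ≡ 109 * 301 (mod 877).
109 * 301 = 32809 ≡ 360 (mod 877).

360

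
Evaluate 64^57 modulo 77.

Using repeated squaring:
57 in binary is 111001, i.e. 57 = 32 + 16 + 8 + 1.
64^1 ≡ 64 (mod 77)
64^2 ≡ 64^2 = 4096 ≡ 15 (mod 77)
64^4 ≡ 15^2 = 225 ≡ 71 (mod 77)
64^8 ≡ 71^2 = 5041 ≡ 36 (mod 77)
64^16 ≡ 36^2 = 1296 ≡ 64 (mod 77)
64^32 ≡ 64^2 = 4096 ≡ 15 (mod 77)
64^57 = 64^32 × 64^16 × 64^8 × 64^1 ≡ 15 × 64 × 36 × 64 (mod 77).
Accumulate the product:
15 × 64 = 960 ≡ 36
36 × 36 = 1296 ≡ 64
64 × 64 = 4096 ≡ 15

15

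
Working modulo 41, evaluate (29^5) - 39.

40

(29)^5 ≡ 38 (mod 41)
38 - 39 = -1 ≡ 40 (mod 41)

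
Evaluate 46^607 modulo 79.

Compute successive squares:
46^1 ≡ 46 (mod 79)
46^2 ≡ 46^2 = 2116 ≡ 62 (mod 79)
46^4 ≡ 62^2 = 3844 ≡ 52 (mod 79)
46^8 ≡ 52^2 = 2704 ≡ 18 (mod 79)
46^16 ≡ 18^2 = 324 ≡ 8 (mod 79)
46^32 ≡ 8^2 = 64 (mod 79)
46^64 ≡ 64^2 = 4096 ≡ 67 (mod 79)
46^128 ≡ 67^2 = 4489 ≡ 65 (mod 79)
46^256 ≡ 65^2 = 4225 ≡ 38 (mod 79)
46^512 ≡ 38^2 = 1444 ≡ 22 (mod 79)
46^607 = 46^512 · 46^64 · 46^16 · 46^8 · 46^4 · 46^2 · 46^1 ≡ 22 · 67 · 8 · 18 · 52 · 62 · 46 (mod 79).
Accumulate the product:
22 · 67 = 1474 ≡ 52
52 · 8 = 416 ≡ 21
21 · 18 = 378 ≡ 62
62 · 52 = 3224 ≡ 64
64 · 62 = 3968 ≡ 18
18 · 46 = 828 ≡ 38

38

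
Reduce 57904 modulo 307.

57904 = 188×307 + 188, so 57904 ≡ 188 (mod 307).

188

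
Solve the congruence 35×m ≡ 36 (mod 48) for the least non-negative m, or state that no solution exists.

12

gcd(35, 48) = 1, so a unique solution mod 48 exists.
35⁻¹ ≡ 11 (mod 48).
m ≡ 11×36 ≡ 12 (mod 48).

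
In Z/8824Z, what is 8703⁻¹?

Run the extended Euclidean algorithm:
8824 = 1*8703 + 121
8703 = 71*121 + 112
121 = 1*112 + 9
112 = 12*9 + 4
9 = 2*4 + 1
4 = 4*1 + 0
gcd(8703, 8824) = 1, so the inverse exists.
Back-substitute for 1:
1 = 1*9 − 2*4
  = −2*112 + 25*9
  = 25*121 − 27*112
  = −27*8703 + 1942*121
  = 1942*8824 − 1969*8703
So 8703⁻¹ ≡ −1969 ≡ 6855 (mod 8824).

6855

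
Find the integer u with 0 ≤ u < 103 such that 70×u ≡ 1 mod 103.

78

Apply the Euclidean algorithm and back-substitute:
103 = 1*70 + 33
70 = 2*33 + 4
33 = 8*4 + 1
4 = 4*1 + 0
gcd(70, 103) = 1, so the inverse exists.
Back-substitute for 1:
1 = 1*33 − 8*4
  = −8*70 + 17*33
  = 17*103 − 25*70
So 70⁻¹ ≡ −25 ≡ 78 (mod 103).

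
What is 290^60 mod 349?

289

Using repeated squaring:
60 in binary is 111100, i.e. 60 = 32 + 16 + 8 + 4.
290^1 ≡ 290 (mod 349)
290^2 ≡ 290^2 = 84100 ≡ 340 (mod 349)
290^4 ≡ 340^2 = 115600 ≡ 81 (mod 349)
290^8 ≡ 81^2 = 6561 ≡ 279 (mod 349)
290^16 ≡ 279^2 = 77841 ≡ 14 (mod 349)
290^32 ≡ 14^2 = 196 (mod 349)
290^60 = 290^32 * 290^16 * 290^8 * 290^4 ≡ 196 * 14 * 279 * 81 (mod 349).
Accumulate the product:
196 * 14 = 2744 ≡ 301
301 * 279 = 83979 ≡ 219
219 * 81 = 17739 ≡ 289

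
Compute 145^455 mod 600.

25

455 in binary is 111000111, i.e. 455 = 256 + 128 + 64 + 4 + 2 + 1.
145^1 ≡ 145 (mod 600)
145^2 ≡ 145^2 = 21025 ≡ 25 (mod 600)
145^4 ≡ 25^2 = 625 ≡ 25 (mod 600)
145^8 ≡ 25^2 = 625 ≡ 25 (mod 600)
145^16 ≡ 25^2 = 625 ≡ 25 (mod 600)
145^32 ≡ 25^2 = 625 ≡ 25 (mod 600)
145^64 ≡ 25^2 = 625 ≡ 25 (mod 600)
145^128 ≡ 25^2 = 625 ≡ 25 (mod 600)
145^256 ≡ 25^2 = 625 ≡ 25 (mod 600)
145^455 = 145^256 * 145^128 * 145^64 * 145^4 * 145^2 * 145^1 ≡ 25 * 25 * 25 * 25 * 25 * 145 (mod 600).
Accumulate the product:
25 * 25 = 625 ≡ 25
25 * 25 = 625 ≡ 25
25 * 25 = 625 ≡ 25
25 * 25 = 625 ≡ 25
25 * 145 = 3625 ≡ 25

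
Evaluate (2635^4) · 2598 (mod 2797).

(2635)^4 ≡ 271 (mod 2797)
271 · 2598 = 704058 ≡ 2011 (mod 2797)

2011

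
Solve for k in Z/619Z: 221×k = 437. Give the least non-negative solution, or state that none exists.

gcd(221, 619) = 1, so a unique solution mod 619 exists.
221⁻¹ ≡ 605 (mod 619).
k ≡ 605×437 ≡ 72 (mod 619).

72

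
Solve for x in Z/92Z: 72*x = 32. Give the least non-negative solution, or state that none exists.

3

gcd(72, 92) = 4, and 4 | 32, so solutions exist.
Divide through by 4: 18*x ≡ 8 (mod 23).
18⁻¹ ≡ 9 (mod 23).
x ≡ 9*8 ≡ 3 (mod 23).
The smallest non-negative solution is x = 3.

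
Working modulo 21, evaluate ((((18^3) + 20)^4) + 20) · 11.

3

(18)^3 ≡ 15 (mod 21)
15 + 20 = 35 ≡ 14 (mod 21)
(14)^4 ≡ 7 (mod 21)
7 + 20 = 27 ≡ 6 (mod 21)
6 · 11 = 66 ≡ 3 (mod 21)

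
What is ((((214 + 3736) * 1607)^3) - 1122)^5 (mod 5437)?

214 + 3736 = 3950
3950 * 1607 = 6347650 ≡ 2671 (mod 5437)
(2671)^3 ≡ 3607 (mod 5437)
3607 - 1122 = 2485
(2485)^5 ≡ 5256 (mod 5437)

5256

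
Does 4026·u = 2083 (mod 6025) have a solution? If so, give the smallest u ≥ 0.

8

gcd(4026, 6025) = 1, so a unique solution mod 6025 exists.
4026⁻¹ ≡ 1076 (mod 6025).
u ≡ 1076·2083 ≡ 8 (mod 6025).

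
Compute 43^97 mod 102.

43

By square-and-multiply:
97 in binary is 1100001, i.e. 97 = 64 + 32 + 1.
43^1 ≡ 43 (mod 102)
43^2 ≡ 43^2 = 1849 ≡ 13 (mod 102)
43^4 ≡ 13^2 = 169 ≡ 67 (mod 102)
43^8 ≡ 67^2 = 4489 ≡ 1 (mod 102)
43^16 ≡ 1^2 = 1 (mod 102)
43^32 ≡ 1^2 = 1 (mod 102)
43^64 ≡ 1^2 = 1 (mod 102)
43^97 = 43^64 * 43^32 * 43^1 ≡ 1 * 1 * 43 (mod 102).
Accumulate the product:
1 * 1 = 1
1 * 43 = 43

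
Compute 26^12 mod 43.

Using repeated squaring:
12 in binary is 1100, i.e. 12 = 8 + 4.
26^1 ≡ 26 (mod 43)
26^2 ≡ 26^2 = 676 ≡ 31 (mod 43)
26^4 ≡ 31^2 = 961 ≡ 15 (mod 43)
26^8 ≡ 15^2 = 225 ≡ 10 (mod 43)
26^12 = 26^8 * 26^4 ≡ 10 * 15 (mod 43).
10 * 15 = 150 ≡ 21 (mod 43).

21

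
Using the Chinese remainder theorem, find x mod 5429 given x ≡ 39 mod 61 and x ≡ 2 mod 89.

3028

61⁻¹ mod 89: 61*54 ≡ 1 (mod 89), so 61⁻¹ ≡ 54.
x = 39 + 61*((2 − 39)*54 mod 89) = 39 + 61*49 = 3028.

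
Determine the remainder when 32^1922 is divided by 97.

54

By square-and-multiply:
1922 in binary is 11110000010, i.e. 1922 = 1024 + 512 + 256 + 128 + 2.
32^1 ≡ 32 (mod 97)
32^2 ≡ 32^2 = 1024 ≡ 54 (mod 97)
32^4 ≡ 54^2 = 2916 ≡ 6 (mod 97)
32^8 ≡ 6^2 = 36 (mod 97)
32^16 ≡ 36^2 = 1296 ≡ 35 (mod 97)
32^32 ≡ 35^2 = 1225 ≡ 61 (mod 97)
32^64 ≡ 61^2 = 3721 ≡ 35 (mod 97)
32^128 ≡ 35^2 = 1225 ≡ 61 (mod 97)
32^256 ≡ 61^2 = 3721 ≡ 35 (mod 97)
32^512 ≡ 35^2 = 1225 ≡ 61 (mod 97)
32^1024 ≡ 61^2 = 3721 ≡ 35 (mod 97)
32^1922 = 32^1024 * 32^512 * 32^256 * 32^128 * 32^2 ≡ 35 * 61 * 35 * 61 * 54 (mod 97).
Accumulate the product:
35 * 61 = 2135 ≡ 1
1 * 35 = 35
35 * 61 = 2135 ≡ 1
1 * 54 = 54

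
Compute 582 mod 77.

43

582 = 7·77 + 43, so 582 ≡ 43 (mod 77).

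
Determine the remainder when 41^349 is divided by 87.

By square-and-multiply:
41^1 ≡ 41 (mod 87)
41^2 ≡ 41^2 = 1681 ≡ 28 (mod 87)
41^4 ≡ 28^2 = 784 ≡ 1 (mod 87)
41^8 ≡ 1^2 = 1 (mod 87)
41^16 ≡ 1^2 = 1 (mod 87)
41^32 ≡ 1^2 = 1 (mod 87)
41^64 ≡ 1^2 = 1 (mod 87)
41^128 ≡ 1^2 = 1 (mod 87)
41^256 ≡ 1^2 = 1 (mod 87)
41^349 = 41^256 · 41^64 · 41^16 · 41^8 · 41^4 · 41^1 ≡ 1 · 1 · 1 · 1 · 1 · 41 (mod 87).
Accumulate the product:
1 · 1 = 1
1 · 1 = 1
1 · 1 = 1
1 · 1 = 1
1 · 41 = 41

41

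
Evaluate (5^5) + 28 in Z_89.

38

(5)^5 ≡ 10 (mod 89)
10 + 28 = 38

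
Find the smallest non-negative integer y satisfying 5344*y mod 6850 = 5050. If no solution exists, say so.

1625

gcd(5344, 6850) = 2, and 2 | 5050, so solutions exist.
Divide through by 2: 2672*y ≡ 2525 (mod 3425).
2672⁻¹ ≡ 1783 (mod 3425).
y ≡ 1783*2525 ≡ 1625 (mod 3425).
The smallest non-negative solution is y = 1625.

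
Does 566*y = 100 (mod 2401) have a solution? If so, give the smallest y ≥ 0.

gcd(566, 2401) = 1, so a unique solution mod 2401 exists.
566⁻¹ ≡ 1735 (mod 2401).
y ≡ 1735*100 ≡ 628 (mod 2401).

628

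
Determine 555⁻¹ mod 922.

922 = 1·555 + 367
555 = 1·367 + 188
367 = 1·188 + 179
188 = 1·179 + 9
179 = 19·9 + 8
9 = 1·8 + 1
8 = 8·1 + 0
gcd(555, 922) = 1, so the inverse exists.
Bézout: 1 = −62·922 + 103·555.
So 555⁻¹ ≡ 103 (mod 922).

103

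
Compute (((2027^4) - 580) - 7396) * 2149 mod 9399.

431

(2027)^4 ≡ 4954 (mod 9399)
4954 - 580 = 4374
4374 - 7396 = -3022 ≡ 6377 (mod 9399)
6377 * 2149 = 13704173 ≡ 431 (mod 9399)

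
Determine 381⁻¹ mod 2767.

By the extended Euclidean algorithm:
2767 = 7·381 + 100
381 = 3·100 + 81
100 = 1·81 + 19
81 = 4·19 + 5
19 = 3·5 + 4
5 = 1·4 + 1
4 = 4·1 + 0
gcd(381, 2767) = 1, so the inverse exists.
Back-substitute for 1:
1 = 1·5 − 1·4
  = −1·19 + 4·5
  = 4·81 − 17·19
  = −17·100 + 21·81
  = 21·381 − 80·100
  = −80·2767 + 581·381
So 381⁻¹ ≡ 581 (mod 2767).

581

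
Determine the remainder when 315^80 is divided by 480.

80 in binary is 1010000, i.e. 80 = 64 + 16.
315^1 ≡ 315 (mod 480)
315^2 ≡ 315^2 = 99225 ≡ 345 (mod 480)
315^4 ≡ 345^2 = 119025 ≡ 465 (mod 480)
315^8 ≡ 465^2 = 216225 ≡ 225 (mod 480)
315^16 ≡ 225^2 = 50625 ≡ 225 (mod 480)
315^32 ≡ 225^2 = 50625 ≡ 225 (mod 480)
315^64 ≡ 225^2 = 50625 ≡ 225 (mod 480)
315^80 = 315^64 × 315^16 ≡ 225 × 225 (mod 480).
225 × 225 = 50625 ≡ 225 (mod 480).

225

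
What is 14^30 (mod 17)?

14^1 ≡ 14 (mod 17)
14^2 ≡ 14^2 = 196 ≡ 9 (mod 17)
14^4 ≡ 9^2 = 81 ≡ 13 (mod 17)
14^8 ≡ 13^2 = 169 ≡ 16 (mod 17)
14^16 ≡ 16^2 = 256 ≡ 1 (mod 17)
14^30 = 14^16 * 14^8 * 14^4 * 14^2 ≡ 1 * 16 * 13 * 9 (mod 17).
Accumulate the product:
1 * 16 = 16
16 * 13 = 208 ≡ 4
4 * 9 = 36 ≡ 2

2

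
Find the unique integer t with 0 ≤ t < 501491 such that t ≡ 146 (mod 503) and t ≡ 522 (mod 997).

432223

503⁻¹ mod 997: 503·111 ≡ 1 (mod 997), so 503⁻¹ ≡ 111.
t = 146 + 503·((522 − 146)·111 mod 997) = 146 + 503·859 = 432223.
Check: 432223 mod 503 = 146, 432223 mod 997 = 522. ✓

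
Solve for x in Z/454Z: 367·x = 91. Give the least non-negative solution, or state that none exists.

239

gcd(367, 454) = 1, so a unique solution mod 454 exists.
367⁻¹ ≡ 287 (mod 454).
x ≡ 287·91 ≡ 239 (mod 454).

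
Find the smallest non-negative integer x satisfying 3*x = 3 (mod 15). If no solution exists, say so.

1

gcd(3, 15) = 3, and 3 | 3, so solutions exist.
Divide through by 3: 1*x = 1 (mod 5).
1⁻¹ ≡ 1 (mod 5).
x ≡ 1*1 ≡ 1 (mod 5).
The smallest non-negative solution is x = 1.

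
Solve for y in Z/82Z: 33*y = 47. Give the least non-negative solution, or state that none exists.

71

gcd(33, 82) = 1, so a unique solution mod 82 exists.
33⁻¹ ≡ 5 (mod 82).
y ≡ 5*47 ≡ 71 (mod 82).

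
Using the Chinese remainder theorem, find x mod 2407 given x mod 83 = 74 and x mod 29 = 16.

74

83⁻¹ mod 29: 83×7 ≡ 1 (mod 29), so 83⁻¹ ≡ 7.
x = 74 + 83×((16 − 74)×7 mod 29) = 74 + 83×0 = 74.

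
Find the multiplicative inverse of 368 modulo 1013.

757

1013 = 2·368 + 277
368 = 1·277 + 91
277 = 3·91 + 4
91 = 22·4 + 3
4 = 1·3 + 1
3 = 3·1 + 0
gcd(368, 1013) = 1, so the inverse exists.
Back-substitute for 1:
1 = 1·4 − 1·3
  = −1·91 + 23·4
  = 23·277 − 70·91
  = −70·368 + 93·277
  = 93·1013 − 256·368
So 368⁻¹ ≡ −256 ≡ 757 (mod 1013).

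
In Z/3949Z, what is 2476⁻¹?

815

Apply the Euclidean algorithm and back-substitute:
3949 = 1·2476 + 1473
2476 = 1·1473 + 1003
1473 = 1·1003 + 470
1003 = 2·470 + 63
470 = 7·63 + 29
63 = 2·29 + 5
29 = 5·5 + 4
5 = 1·4 + 1
4 = 4·1 + 0
gcd(2476, 3949) = 1, so the inverse exists.
Back-substitute for 1:
1 = 1·5 − 1·4
  = −1·29 + 6·5
  = 6·63 − 13·29
  = −13·470 + 97·63
  = 97·1003 − 207·470
  = −207·1473 + 304·1003
  = 304·2476 − 511·1473
  = −511·3949 + 815·2476
So 2476⁻¹ ≡ 815 (mod 3949).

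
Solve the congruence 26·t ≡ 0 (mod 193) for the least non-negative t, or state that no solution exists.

0

gcd(26, 193) = 1, so a unique solution mod 193 exists.
26⁻¹ ≡ 52 (mod 193).
t ≡ 52·0 ≡ 0 (mod 193).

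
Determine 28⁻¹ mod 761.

Run the extended Euclidean algorithm:
761 = 27*28 + 5
28 = 5*5 + 3
5 = 1*3 + 2
3 = 1*2 + 1
2 = 2*1 + 0
gcd(28, 761) = 1, so the inverse exists.
Bézout: 1 = −11*761 + 299*28.
So 28⁻¹ ≡ 299 (mod 761).

299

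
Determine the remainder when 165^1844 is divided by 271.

Using repeated squaring:
1844 in binary is 11100110100, i.e. 1844 = 1024 + 512 + 256 + 32 + 16 + 4.
165^1 ≡ 165 (mod 271)
165^2 ≡ 165^2 = 27225 ≡ 125 (mod 271)
165^4 ≡ 125^2 = 15625 ≡ 178 (mod 271)
165^8 ≡ 178^2 = 31684 ≡ 248 (mod 271)
165^16 ≡ 248^2 = 61504 ≡ 258 (mod 271)
165^32 ≡ 258^2 = 66564 ≡ 169 (mod 271)
165^64 ≡ 169^2 = 28561 ≡ 106 (mod 271)
165^128 ≡ 106^2 = 11236 ≡ 125 (mod 271)
165^256 ≡ 125^2 = 15625 ≡ 178 (mod 271)
165^512 ≡ 178^2 = 31684 ≡ 248 (mod 271)
165^1024 ≡ 248^2 = 61504 ≡ 258 (mod 271)
165^1844 = 165^1024 × 165^512 × 165^256 × 165^32 × 165^16 × 165^4 ≡ 258 × 248 × 178 × 169 × 258 × 178 (mod 271).
Accumulate the product:
258 × 248 = 63984 ≡ 28
28 × 178 = 4984 ≡ 106
106 × 169 = 17914 ≡ 28
28 × 258 = 7224 ≡ 178
178 × 178 = 31684 ≡ 248

248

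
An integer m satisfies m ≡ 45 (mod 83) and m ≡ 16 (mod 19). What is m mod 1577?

83⁻¹ mod 19: 83·11 ≡ 1 (mod 19), so 83⁻¹ ≡ 11.
m = 45 + 83·((16 − 45)·11 mod 19) = 45 + 83·4 = 377.

377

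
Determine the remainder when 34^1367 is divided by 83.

Compute successive squares:
34^1 ≡ 34 (mod 83)
34^2 ≡ 34^2 = 1156 ≡ 77 (mod 83)
34^4 ≡ 77^2 = 5929 ≡ 36 (mod 83)
34^8 ≡ 36^2 = 1296 ≡ 51 (mod 83)
34^16 ≡ 51^2 = 2601 ≡ 28 (mod 83)
34^32 ≡ 28^2 = 784 ≡ 37 (mod 83)
34^64 ≡ 37^2 = 1369 ≡ 41 (mod 83)
34^128 ≡ 41^2 = 1681 ≡ 21 (mod 83)
34^256 ≡ 21^2 = 441 ≡ 26 (mod 83)
34^512 ≡ 26^2 = 676 ≡ 12 (mod 83)
34^1024 ≡ 12^2 = 144 ≡ 61 (mod 83)
34^1367 = 34^1024 * 34^256 * 34^64 * 34^16 * 34^4 * 34^2 * 34^1 ≡ 61 * 26 * 41 * 28 * 36 * 77 * 34 (mod 83).
Accumulate the product:
61 * 26 = 1586 ≡ 9
9 * 41 = 369 ≡ 37
37 * 28 = 1036 ≡ 40
40 * 36 = 1440 ≡ 29
29 * 77 = 2233 ≡ 75
75 * 34 = 2550 ≡ 60

60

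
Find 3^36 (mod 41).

36 in binary is 100100, i.e. 36 = 32 + 4.
3^1 ≡ 3 (mod 41)
3^2 ≡ 3^2 = 9 (mod 41)
3^4 ≡ 9^2 = 81 ≡ 40 (mod 41)
3^8 ≡ 40^2 = 1600 ≡ 1 (mod 41)
3^16 ≡ 1^2 = 1 (mod 41)
3^32 ≡ 1^2 = 1 (mod 41)
3^36 = 3^32 · 3^4 ≡ 1 · 40 (mod 41).
1 · 40 = 40 ≡ 40 (mod 41).

40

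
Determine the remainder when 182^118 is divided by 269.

125

118 in binary is 1110110, i.e. 118 = 64 + 32 + 16 + 4 + 2.
182^1 ≡ 182 (mod 269)
182^2 ≡ 182^2 = 33124 ≡ 37 (mod 269)
182^4 ≡ 37^2 = 1369 ≡ 24 (mod 269)
182^8 ≡ 24^2 = 576 ≡ 38 (mod 269)
182^16 ≡ 38^2 = 1444 ≡ 99 (mod 269)
182^32 ≡ 99^2 = 9801 ≡ 117 (mod 269)
182^64 ≡ 117^2 = 13689 ≡ 239 (mod 269)
182^118 = 182^64 * 182^32 * 182^16 * 182^4 * 182^2 ≡ 239 * 117 * 99 * 24 * 37 (mod 269).
Accumulate the product:
239 * 117 = 27963 ≡ 256
256 * 99 = 25344 ≡ 58
58 * 24 = 1392 ≡ 47
47 * 37 = 1739 ≡ 125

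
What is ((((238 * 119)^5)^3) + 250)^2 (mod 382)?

238 * 119 = 28322 ≡ 54 (mod 382)
(54)^5 ≡ 260 (mod 382)
(260)^3 ≡ 180 (mod 382)
180 + 250 = 430 ≡ 48 (mod 382)
(48)^2 ≡ 12 (mod 382)

12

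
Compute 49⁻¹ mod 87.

Apply the Euclidean algorithm and back-substitute:
87 = 1*49 + 38
49 = 1*38 + 11
38 = 3*11 + 5
11 = 2*5 + 1
5 = 5*1 + 0
gcd(49, 87) = 1, so the inverse exists.
Back-substitute for 1:
1 = 1*11 − 2*5
  = −2*38 + 7*11
  = 7*49 − 9*38
  = −9*87 + 16*49
So 49⁻¹ ≡ 16 (mod 87).

16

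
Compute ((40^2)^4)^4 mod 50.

0

(40)^2 ≡ 0 (mod 50)
(0)^4 ≡ 0 (mod 50)
(0)^4 ≡ 0 (mod 50)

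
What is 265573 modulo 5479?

2581

265573 = 48*5479 + 2581, so 265573 ≡ 2581 (mod 5479).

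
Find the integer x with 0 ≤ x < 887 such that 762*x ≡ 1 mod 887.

Apply the Euclidean algorithm and back-substitute:
887 = 1·762 + 125
762 = 6·125 + 12
125 = 10·12 + 5
12 = 2·5 + 2
5 = 2·2 + 1
2 = 2·1 + 0
gcd(762, 887) = 1, so the inverse exists.
Bézout: 1 = 317·887 − 369·762.
So 762⁻¹ ≡ −369 ≡ 518 (mod 887).

518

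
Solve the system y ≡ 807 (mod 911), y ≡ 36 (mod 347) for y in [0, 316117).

71865

911⁻¹ mod 347: 911·8 ≡ 1 (mod 347), so 911⁻¹ ≡ 8.
y = 807 + 911·((36 − 807)·8 mod 347) = 807 + 911·78 = 71865.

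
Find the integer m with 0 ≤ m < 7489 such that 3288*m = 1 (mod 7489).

Apply the Euclidean algorithm and back-substitute:
7489 = 2·3288 + 913
3288 = 3·913 + 549
913 = 1·549 + 364
549 = 1·364 + 185
364 = 1·185 + 179
185 = 1·179 + 6
179 = 29·6 + 5
6 = 1·5 + 1
5 = 5·1 + 0
gcd(3288, 7489) = 1, so the inverse exists.
Back-substitute for 1:
1 = 1·6 − 1·5
  = −1·179 + 30·6
  = 30·185 − 31·179
  = −31·364 + 61·185
  = 61·549 − 92·364
  = −92·913 + 153·549
  = 153·3288 − 551·913
  = −551·7489 + 1255·3288
So 3288⁻¹ ≡ 1255 (mod 7489).

1255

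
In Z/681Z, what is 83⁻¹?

Run the extended Euclidean algorithm:
681 = 8·83 + 17
83 = 4·17 + 15
17 = 1·15 + 2
15 = 7·2 + 1
2 = 2·1 + 0
gcd(83, 681) = 1, so the inverse exists.
Bézout: 1 = −39·681 + 320·83.
So 83⁻¹ ≡ 320 (mod 681).

320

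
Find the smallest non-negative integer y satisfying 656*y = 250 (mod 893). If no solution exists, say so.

63

gcd(656, 893) = 1, so a unique solution mod 893 exists.
656⁻¹ ≡ 211 (mod 893).
y ≡ 211*250 ≡ 63 (mod 893).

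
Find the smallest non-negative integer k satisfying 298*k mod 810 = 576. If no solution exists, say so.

gcd(298, 810) = 2, and 2 | 576, so solutions exist.
Divide through by 2: 149*k = 288 (mod 405).
149⁻¹ ≡ 299 (mod 405).
k ≡ 299*288 ≡ 252 (mod 405).
The smallest non-negative solution is k = 252.

252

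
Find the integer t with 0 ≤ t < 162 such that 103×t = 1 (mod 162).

151

Run the extended Euclidean algorithm:
162 = 1×103 + 59
103 = 1×59 + 44
59 = 1×44 + 15
44 = 2×15 + 14
15 = 1×14 + 1
14 = 14×1 + 0
gcd(103, 162) = 1, so the inverse exists.
Bézout: 1 = 7×162 − 11×103.
So 103⁻¹ ≡ −11 ≡ 151 (mod 162).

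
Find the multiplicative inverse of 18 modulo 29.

Run the extended Euclidean algorithm:
29 = 1·18 + 11
18 = 1·11 + 7
11 = 1·7 + 4
7 = 1·4 + 3
4 = 1·3 + 1
3 = 3·1 + 0
gcd(18, 29) = 1, so the inverse exists.
Bézout: 1 = 5·29 − 8·18.
So 18⁻¹ ≡ −8 ≡ 21 (mod 29).

21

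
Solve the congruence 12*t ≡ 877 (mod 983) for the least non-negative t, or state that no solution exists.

155

gcd(12, 983) = 1, so a unique solution mod 983 exists.
12⁻¹ ≡ 82 (mod 983).
t ≡ 82*877 ≡ 155 (mod 983).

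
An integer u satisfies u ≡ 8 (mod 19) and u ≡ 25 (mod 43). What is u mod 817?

369

19⁻¹ mod 43: 19×34 ≡ 1 (mod 43), so 19⁻¹ ≡ 34.
u = 8 + 19×((25 − 8)×34 mod 43) = 8 + 19×19 = 369.
Check: 369 mod 19 = 8, 369 mod 43 = 25. ✓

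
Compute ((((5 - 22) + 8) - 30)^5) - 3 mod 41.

29

5 - 22 = -17 ≡ 24 (mod 41)
24 + 8 = 32
32 - 30 = 2
(2)^5 ≡ 32 (mod 41)
32 - 3 = 29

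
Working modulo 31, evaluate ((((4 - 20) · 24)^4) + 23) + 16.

5

4 - 20 = -16 ≡ 15 (mod 31)
15 · 24 = 360 ≡ 19 (mod 31)
(19)^4 ≡ 28 (mod 31)
28 + 23 = 51 ≡ 20 (mod 31)
20 + 16 = 36 ≡ 5 (mod 31)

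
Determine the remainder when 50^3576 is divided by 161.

50

Using repeated squaring:
3576 in binary is 110111111000, i.e. 3576 = 2048 + 1024 + 256 + 128 + 64 + 32 + 16 + 8.
50^1 ≡ 50 (mod 161)
50^2 ≡ 50^2 = 2500 ≡ 85 (mod 161)
50^4 ≡ 85^2 = 7225 ≡ 141 (mod 161)
50^8 ≡ 141^2 = 19881 ≡ 78 (mod 161)
50^16 ≡ 78^2 = 6084 ≡ 127 (mod 161)
50^32 ≡ 127^2 = 16129 ≡ 29 (mod 161)
50^64 ≡ 29^2 = 841 ≡ 36 (mod 161)
50^128 ≡ 36^2 = 1296 ≡ 8 (mod 161)
50^256 ≡ 8^2 = 64 (mod 161)
50^512 ≡ 64^2 = 4096 ≡ 71 (mod 161)
50^1024 ≡ 71^2 = 5041 ≡ 50 (mod 161)
50^2048 ≡ 50^2 = 2500 ≡ 85 (mod 161)
50^3576 = 50^2048 * 50^1024 * 50^256 * 50^128 * 50^64 * 50^32 * 50^16 * 50^8 ≡ 85 * 50 * 64 * 8 * 36 * 29 * 127 * 78 (mod 161).
Accumulate the product:
85 * 50 = 4250 ≡ 64
64 * 64 = 4096 ≡ 71
71 * 8 = 568 ≡ 85
85 * 36 = 3060 ≡ 1
1 * 29 = 29
29 * 127 = 3683 ≡ 141
141 * 78 = 10998 ≡ 50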